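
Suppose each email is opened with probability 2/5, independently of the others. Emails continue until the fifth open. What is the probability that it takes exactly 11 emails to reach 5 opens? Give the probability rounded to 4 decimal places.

0.1003

Y = trial on which the fifth success occurs; negative binomial, r=5, p=0.40.
P(Y=11) = C(10,4) · p^5 · (1−p)^6
= 210 · 0.01024 · 0.046656 = 0.100329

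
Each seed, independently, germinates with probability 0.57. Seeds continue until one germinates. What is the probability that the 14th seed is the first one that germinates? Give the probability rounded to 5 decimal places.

Geometric (trials to first success), p = 0.57.
P(Y = 14) = (1−p)^13 · p = 1.7183e-05 · 0.57 = 0.0000098

0.00001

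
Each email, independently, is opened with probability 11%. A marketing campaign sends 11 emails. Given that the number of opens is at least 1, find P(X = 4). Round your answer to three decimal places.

0.030

X ~ Binomial(11, 0.11). Want P(X=4 | X≥1) = P(X=4) / P(X≥1).
P(X=4) = C(11,4)·0.11^4·0.89^7 = 0.02137
P(X≥1) = 1 − 0.27752 = 0.72248
Ratio = 0.02137 / 0.72248 = 0.02958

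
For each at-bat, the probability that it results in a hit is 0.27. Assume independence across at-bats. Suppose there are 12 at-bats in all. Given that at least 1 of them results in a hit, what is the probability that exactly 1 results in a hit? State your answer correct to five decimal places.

X ~ Binomial(12, 0.27). Want P(X=1 | X≥1) = P(X=1) / P(X≥1).
P(X=1) = C(12,1)·0.27^1·0.73^11 = 0.1016474
P(X≥1) = 1 − 0.0229020 = 0.9770980
Ratio = 0.1016474 / 0.9770980 = 0.1040299

0.10403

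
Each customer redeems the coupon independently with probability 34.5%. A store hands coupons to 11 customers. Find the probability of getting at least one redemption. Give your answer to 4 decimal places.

P(at least one) = 1 − P(none) = 1 − (1 − 0.345)^11
= 1 − 0.009520 = 0.990480

0.9905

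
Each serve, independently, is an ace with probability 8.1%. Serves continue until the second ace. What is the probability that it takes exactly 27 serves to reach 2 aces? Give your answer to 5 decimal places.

0.02065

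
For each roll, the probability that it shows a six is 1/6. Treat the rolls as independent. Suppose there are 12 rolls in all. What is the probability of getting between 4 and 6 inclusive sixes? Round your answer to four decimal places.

X ~ Binomial(12, 0.166667); P(4 ≤ X ≤ 6) = Σ C(12,k) p^k (1−p)^(12−k) over k:
  k=4: C(12,4)·0.166667^4·0.833333^8 = 0.088828
  k=5: C(12,5)·0.166667^5·0.833333^7 = 0.028425
  k=6: C(12,6)·0.166667^6·0.833333^6 = 0.006632
Total = 0.123886

0.1239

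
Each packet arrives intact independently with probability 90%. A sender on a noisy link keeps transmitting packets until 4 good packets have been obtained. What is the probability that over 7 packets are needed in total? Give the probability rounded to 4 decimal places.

0.0027

Needing more than 7 packets ⇔ fewer than 4 successes in the first 7. With X ~ Binomial(7, 0.90), P(Y > 7) = P(X ≤ 3).
  k=0: C(7,0)·0.90^0·0.10^7 = 0.000000
  k=1: C(7,1)·0.90^1·0.10^6 = 0.000006
  k=2: C(7,2)·0.90^2·0.10^5 = 0.000170
  k=3: C(7,3)·0.90^3·0.10^4 = 0.002551
P(X ≤ 3) = 0.002728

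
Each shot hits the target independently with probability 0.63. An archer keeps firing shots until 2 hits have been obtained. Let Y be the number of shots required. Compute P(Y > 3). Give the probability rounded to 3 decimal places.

0.309

Needing more than 3 shots ⇔ fewer than 2 successes in the first 3. With X ~ Binomial(3, 0.63), P(Y > 3) = P(X ≤ 1).
  k=0: C(3,0)·0.63^0·0.37^3 = 0.05065
  k=1: C(3,1)·0.63^1·0.37^2 = 0.25874
P(X ≤ 1) = 0.30939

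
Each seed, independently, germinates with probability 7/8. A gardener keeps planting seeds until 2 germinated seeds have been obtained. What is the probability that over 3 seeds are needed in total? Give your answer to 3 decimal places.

Needing more than 3 seeds ⇔ fewer than 2 successes in the first 3. With X ~ Binomial(3, 0.875), P(Y > 3) = P(X ≤ 1).
  k=0: C(3,0)·0.875^0·0.125^3 = 0.00195
  k=1: C(3,1)·0.875^1·0.125^2 = 0.04102
P(X ≤ 1) = 0.04297

0.043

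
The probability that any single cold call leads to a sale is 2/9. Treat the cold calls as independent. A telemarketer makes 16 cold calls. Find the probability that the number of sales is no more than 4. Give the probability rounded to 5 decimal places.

X ~ Binomial(16, 0.222222); P(X ≤ 4) = Σ C(16,k) p^k (1−p)^(16−k) over k:
  k=0: C(16,0)·0.222222^0·0.777778^16 = 0.0179345
  k=1: C(16,1)·0.222222^1·0.777778^15 = 0.0819861
  k=2: C(16,2)·0.222222^2·0.777778^14 = 0.1756846
  k=3: C(16,3)·0.222222^3·0.777778^13 = 0.2342461
  k=4: C(16,4)·0.222222^4·0.777778^12 = 0.2175142
Total = 0.7273655

0.72737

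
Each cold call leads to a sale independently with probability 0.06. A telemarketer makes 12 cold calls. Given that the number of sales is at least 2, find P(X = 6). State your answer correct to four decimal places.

0.0002

X ~ Binomial(12, 0.06). Want P(X=6 | X≥2) = P(X=6) / P(X≥2).
P(X=6) = C(12,6)·0.06^6·0.94^6 = 0.000030
P(X≥2) = 1 − 0.475920 − 0.364535 = 0.159545
Ratio = 0.000030 / 0.159545 = 0.000186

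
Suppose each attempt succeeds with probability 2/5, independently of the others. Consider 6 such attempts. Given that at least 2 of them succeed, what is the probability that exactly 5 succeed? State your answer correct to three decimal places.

0.048

X ~ Binomial(6, 0.40). Want P(X=5 | X≥2) = P(X=5) / P(X≥2).
P(X=5) = C(6,5)·0.40^5·0.60^1 = 0.03686
P(X≥2) = 1 − 0.04666 − 0.18662 = 0.76672
Ratio = 0.03686 / 0.76672 = 0.04808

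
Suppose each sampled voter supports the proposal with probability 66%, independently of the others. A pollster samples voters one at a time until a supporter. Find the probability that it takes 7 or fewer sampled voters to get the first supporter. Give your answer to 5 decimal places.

Y = number of sampled voters to the first success; geometric, p = 0.66.
P(Y ≤ 7) = 1 − (1−p)^7 = 1 − 0.0005252 = 0.9994748

0.99947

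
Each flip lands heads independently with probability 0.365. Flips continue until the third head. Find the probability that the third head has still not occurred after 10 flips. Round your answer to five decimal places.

0.23042

Needing more than 10 flips ⇔ fewer than 3 successes in the first 10. With X ~ Binomial(10, 0.365), P(Y > 10) = P(X ≤ 2).
  k=0: C(10,0)·0.365^0·0.635^10 = 0.0106595
  k=1: C(10,1)·0.365^1·0.635^9 = 0.0612712
  k=2: C(10,2)·0.365^2·0.635^8 = 0.1584850
P(X ≤ 2) = 0.2304157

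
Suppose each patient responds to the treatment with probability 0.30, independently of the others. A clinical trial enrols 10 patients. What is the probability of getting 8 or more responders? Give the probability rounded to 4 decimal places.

X ~ Binomial(10, 0.30); P(X ≥ 8) = Σ C(10,k) p^k (1−p)^(10−k) over k:
  k=8: C(10,8)·0.30^8·0.70^2 = 0.001447
  k=9: C(10,9)·0.30^9·0.70^1 = 0.000138
  k=10: C(10,10)·0.30^10·0.70^0 = 0.000006
Total = 0.001590

0.0016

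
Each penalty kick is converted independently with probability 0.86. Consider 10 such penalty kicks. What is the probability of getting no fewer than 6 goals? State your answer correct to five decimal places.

0.99267

X ~ Binomial(10, 0.86); P(X ≥ 6) = Σ C(10,k) p^k (1−p)^(10−k) over k:
  k=6: C(10,6)·0.86^6·0.14^4 = 0.0326379
  k=7: C(10,7)·0.86^7·0.14^3 = 0.1145657
  k=8: C(10,8)·0.86^8·0.14^2 = 0.2639102
  k=9: C(10,9)·0.86^9·0.14^1 = 0.3602584
  k=10: C(10,10)·0.86^10·0.14^0 = 0.2213016
Total = 0.9926737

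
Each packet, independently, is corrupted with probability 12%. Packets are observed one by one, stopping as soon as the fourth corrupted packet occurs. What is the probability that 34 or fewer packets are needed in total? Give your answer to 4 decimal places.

0.5953

Finishing within 34 packets ⇔ at least 4 successes in the first 34. With X ~ Binomial(34, 0.12), P(Y ≤ 34) = 1 − P(X ≤ 3).
  k=0: C(34,0)·0.12^0·0.88^34 = 0.012954
  k=1: C(34,1)·0.12^1·0.88^33 = 0.060060
  k=2: C(34,2)·0.12^2·0.88^32 = 0.135136
  k=3: C(34,3)·0.12^3·0.88^31 = 0.196561
1 − 0.404712 = 0.595288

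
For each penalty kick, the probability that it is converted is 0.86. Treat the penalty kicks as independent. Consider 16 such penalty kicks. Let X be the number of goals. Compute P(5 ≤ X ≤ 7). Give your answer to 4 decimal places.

X ~ Binomial(16, 0.86); P(5 ≤ X ≤ 7) = Σ C(16,k) p^k (1−p)^(16−k) over k:
  k=5: C(16,5)·0.86^5·0.14^11 = 0.000001
  k=6: C(16,6)·0.86^6·0.14^10 = 0.000009
  k=7: C(16,7)·0.86^7·0.14^9 = 0.000082
Total = 0.000092

0.0001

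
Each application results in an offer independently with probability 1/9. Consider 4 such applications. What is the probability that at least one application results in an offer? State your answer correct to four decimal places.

P(at least one) = 1 − P(none) = 1 − (1 − 0.111111)^4
= 1 − 0.624295 = 0.375705

0.3757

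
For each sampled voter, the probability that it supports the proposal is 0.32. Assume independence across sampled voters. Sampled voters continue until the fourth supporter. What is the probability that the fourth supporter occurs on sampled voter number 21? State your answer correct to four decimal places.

0.0170

Y = trial on which the fourth success occurs; negative binomial, r=4, p=0.32.
P(Y=21) = C(20,3) · p^4 · (1−p)^17
= 1140 · 0.010486 · 0.0014212 = 0.016989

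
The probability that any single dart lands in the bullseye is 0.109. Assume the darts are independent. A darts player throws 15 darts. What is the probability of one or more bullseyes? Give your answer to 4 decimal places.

0.8229

P(at least one) = 1 − P(none) = 1 − (1 − 0.109)^15
= 1 − 0.177078 = 0.822922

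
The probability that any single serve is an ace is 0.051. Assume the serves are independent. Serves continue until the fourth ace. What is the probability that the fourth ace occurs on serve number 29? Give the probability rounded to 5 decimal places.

Y = trial on which the fourth success occurs; negative binomial, r=4, p=0.051.
P(Y=29) = C(28,3) · p^4 · (1−p)^25
= 3276 · 6.7652e-06 · 0.27018 = 0.0059880

0.00599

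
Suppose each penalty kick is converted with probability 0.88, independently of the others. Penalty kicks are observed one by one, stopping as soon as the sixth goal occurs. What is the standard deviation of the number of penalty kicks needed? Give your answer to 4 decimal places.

Y = total penalty kicks until the sixth success; negative binomial with r=6, p=0.88.
SD(Y) = √[r(1−p)/p²] = √(0.929752) = 0.964237

0.9642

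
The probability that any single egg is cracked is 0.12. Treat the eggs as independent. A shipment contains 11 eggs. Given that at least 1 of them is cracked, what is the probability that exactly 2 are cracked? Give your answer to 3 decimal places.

0.332

X ~ Binomial(11, 0.12). Want P(X=2 | X≥1) = P(X=2) / P(X≥1).
P(X=2) = C(11,2)·0.12^2·0.88^9 = 0.25065
P(X≥1) = 1 − 0.24508 = 0.75492
Ratio = 0.25065 / 0.75492 = 0.33202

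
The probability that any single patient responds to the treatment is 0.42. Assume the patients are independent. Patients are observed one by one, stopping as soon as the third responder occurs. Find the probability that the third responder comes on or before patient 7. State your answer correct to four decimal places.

0.6229

Finishing within 7 patients ⇔ at least 3 successes in the first 7. With X ~ Binomial(7, 0.42), P(Y ≤ 7) = 1 − P(X ≤ 2).
  k=0: C(7,0)·0.42^0·0.58^7 = 0.022080
  k=1: C(7,1)·0.42^1·0.58^6 = 0.111922
  k=2: C(7,2)·0.42^2·0.58^5 = 0.243141
1 − 0.377143 = 0.622857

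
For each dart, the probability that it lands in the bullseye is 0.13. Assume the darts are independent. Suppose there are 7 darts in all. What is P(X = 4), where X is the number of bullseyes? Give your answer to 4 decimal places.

X ~ Binomial(n=7, p=0.13).
P(X=4) = C(7,4) · p^4 · (1−p)^3
= 35 · 0.00028561 · 0.6585 = 0.006583

0.0066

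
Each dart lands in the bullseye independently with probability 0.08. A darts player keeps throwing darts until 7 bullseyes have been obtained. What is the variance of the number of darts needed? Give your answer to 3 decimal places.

1006.250

Y = total darts until the seventh success; negative binomial with r=7, p=0.08.
Var(Y) = r(1−p)/p² = 7·0.92 / 0.08² = 1006.25000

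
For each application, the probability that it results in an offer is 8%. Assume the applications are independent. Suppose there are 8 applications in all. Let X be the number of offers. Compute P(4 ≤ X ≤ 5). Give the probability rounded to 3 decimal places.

X ~ Binomial(8, 0.08); P(4 ≤ X ≤ 5) = Σ C(8,k) p^k (1−p)^(8−k) over k:
  k=4: C(8,4)·0.08^4·0.92^4 = 0.00205
  k=5: C(8,5)·0.08^5·0.92^3 = 0.00014
Total = 0.00220

0.002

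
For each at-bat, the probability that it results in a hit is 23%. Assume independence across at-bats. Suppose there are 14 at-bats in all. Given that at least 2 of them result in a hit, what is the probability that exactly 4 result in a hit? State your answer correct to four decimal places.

0.2368

X ~ Binomial(14, 0.23). Want P(X=4 | X≥2) = P(X=4) / P(X≥2).
P(X=4) = C(14,4)·0.23^4·0.77^10 = 0.205236
P(X≥2) = 1 − 0.025756 − 0.107705 = 0.866540
Ratio = 0.205236 / 0.866540 = 0.236845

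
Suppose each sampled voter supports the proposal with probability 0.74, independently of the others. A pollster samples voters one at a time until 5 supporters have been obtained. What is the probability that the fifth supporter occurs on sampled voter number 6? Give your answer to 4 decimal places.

0.2885

Y = trial on which the fifth success occurs; negative binomial, r=5, p=0.74.
P(Y=6) = C(5,4) · p^5 · (1−p)^1
= 5 · 0.2219 · 0.26 = 0.288471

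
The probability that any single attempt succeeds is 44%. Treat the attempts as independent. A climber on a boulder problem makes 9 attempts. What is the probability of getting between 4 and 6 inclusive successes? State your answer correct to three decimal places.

X ~ Binomial(9, 0.44); P(4 ≤ X ≤ 6) = Σ C(9,k) p^k (1−p)^(9−k) over k:
  k=4: C(9,4)·0.44^4·0.56^5 = 0.26009
  k=5: C(9,5)·0.44^5·0.56^4 = 0.20436
  k=6: C(9,6)·0.44^6·0.56^3 = 0.10704
Total = 0.57149

0.571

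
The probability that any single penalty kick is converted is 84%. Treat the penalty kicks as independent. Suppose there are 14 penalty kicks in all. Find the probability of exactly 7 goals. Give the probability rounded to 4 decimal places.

0.0027

X ~ Binomial(n=14, p=0.84).
P(X=7) = C(14,7) · p^7 · (1−p)^7
= 3432 · 0.29509 · 2.6844e-06 = 0.002719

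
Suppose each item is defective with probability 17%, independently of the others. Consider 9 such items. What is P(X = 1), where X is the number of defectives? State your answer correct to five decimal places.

0.34460

X ~ Binomial(n=9, p=0.17).
P(X=1) = C(9,1) · p^1 · (1−p)^8
= 9 · 0.17 · 0.22523 = 0.3446007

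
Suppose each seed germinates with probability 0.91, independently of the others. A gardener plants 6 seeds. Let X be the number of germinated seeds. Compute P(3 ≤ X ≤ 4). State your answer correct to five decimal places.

0.09431

X ~ Binomial(6, 0.91); P(3 ≤ X ≤ 4) = Σ C(6,k) p^k (1−p)^(6−k) over k:
  k=3: C(6,3)·0.91^3·0.09^3 = 0.0109871
  k=4: C(6,4)·0.91^4·0.09^2 = 0.0833186
Total = 0.0943056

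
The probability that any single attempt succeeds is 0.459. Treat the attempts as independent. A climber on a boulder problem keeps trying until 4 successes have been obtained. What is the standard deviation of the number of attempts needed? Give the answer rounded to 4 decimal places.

3.2049

Y = total attempts until the fourth success; negative binomial with r=4, p=0.459.
SD(Y) = √[r(1−p)/p²] = √(10.271453) = 3.204911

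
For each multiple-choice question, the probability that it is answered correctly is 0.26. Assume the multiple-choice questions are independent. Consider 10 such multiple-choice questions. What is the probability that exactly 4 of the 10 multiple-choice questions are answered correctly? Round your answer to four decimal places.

X ~ Binomial(n=10, p=0.26).
P(X=4) = C(10,4) · p^4 · (1−p)^6
= 210 · 0.0045698 · 0.16421 = 0.157581

0.1576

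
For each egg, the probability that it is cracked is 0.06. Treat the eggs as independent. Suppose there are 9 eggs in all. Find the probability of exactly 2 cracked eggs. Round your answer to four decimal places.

X ~ Binomial(n=9, p=0.06).
P(X=2) = C(9,2) · p^2 · (1−p)^7
= 36 · 0.0036 · 0.64848 = 0.084043

0.0840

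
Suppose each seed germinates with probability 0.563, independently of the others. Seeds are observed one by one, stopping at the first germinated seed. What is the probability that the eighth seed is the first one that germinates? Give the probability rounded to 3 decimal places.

0.002

Geometric (trials to first success), p = 0.563.
P(Y = 8) = (1−p)^7 · p = 0.0030435 · 0.563 = 0.00171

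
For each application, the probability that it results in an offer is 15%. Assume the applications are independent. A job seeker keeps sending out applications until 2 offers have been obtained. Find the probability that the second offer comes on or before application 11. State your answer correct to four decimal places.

0.5078

Finishing within 11 applications ⇔ at least 2 successes in the first 11. With X ~ Binomial(11, 0.15), P(Y ≤ 11) = 1 − P(X ≤ 1).
  k=0: C(11,0)·0.15^0·0.85^11 = 0.167343
  k=1: C(11,1)·0.15^1·0.85^10 = 0.324843
1 − 0.492186 = 0.507814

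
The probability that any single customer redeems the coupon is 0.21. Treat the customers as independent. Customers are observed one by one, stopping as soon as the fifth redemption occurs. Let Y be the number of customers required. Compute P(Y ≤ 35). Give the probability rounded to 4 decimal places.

0.8859

Finishing within 35 customers ⇔ at least 5 successes in the first 35. With X ~ Binomial(35, 0.21), P(Y ≤ 35) = 1 − P(X ≤ 4).
  k=0: C(35,0)·0.21^0·0.79^35 = 0.000261
  k=1: C(35,1)·0.21^1·0.79^34 = 0.002430
  k=2: C(35,2)·0.21^2·0.79^33 = 0.010981
  k=3: C(35,3)·0.21^3·0.79^32 = 0.032110
  k=4: C(35,4)·0.21^4·0.79^31 = 0.068284
1 − 0.114066 = 0.885934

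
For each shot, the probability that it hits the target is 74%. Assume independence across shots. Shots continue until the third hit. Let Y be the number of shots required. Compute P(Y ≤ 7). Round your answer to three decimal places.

0.985

Finishing within 7 shots ⇔ at least 3 successes in the first 7. With X ~ Binomial(7, 0.74), P(Y ≤ 7) = 1 − P(X ≤ 2).
  k=0: C(7,0)·0.74^0·0.26^7 = 0.00008
  k=1: C(7,1)·0.74^1·0.26^6 = 0.00160
  k=2: C(7,2)·0.74^2·0.26^5 = 0.01366
1 − 0.01534 = 0.98466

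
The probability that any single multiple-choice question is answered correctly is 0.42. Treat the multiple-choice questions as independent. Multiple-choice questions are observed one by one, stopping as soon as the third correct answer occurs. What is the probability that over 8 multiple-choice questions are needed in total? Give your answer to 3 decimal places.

0.275

Needing more than 8 multiple-choice questions ⇔ fewer than 3 successes in the first 8. With X ~ Binomial(8, 0.42), P(Y > 8) = P(X ≤ 2).
  k=0: C(8,0)·0.42^0·0.58^8 = 0.01281
  k=1: C(8,1)·0.42^1·0.58^7 = 0.07419
  k=2: C(8,2)·0.42^2·0.58^6 = 0.18803
P(X ≤ 2) = 0.27502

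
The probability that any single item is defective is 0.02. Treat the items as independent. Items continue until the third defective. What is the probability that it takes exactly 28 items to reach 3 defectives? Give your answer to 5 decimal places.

0.00169

Y = trial on which the third success occurs; negative binomial, r=3, p=0.02.
P(Y=28) = C(27,2) · p^3 · (1−p)^25
= 351 · 8e-06 · 0.60346 = 0.0016945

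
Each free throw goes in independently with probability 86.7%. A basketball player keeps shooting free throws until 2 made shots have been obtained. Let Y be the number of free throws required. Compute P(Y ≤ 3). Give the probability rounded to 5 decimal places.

0.95164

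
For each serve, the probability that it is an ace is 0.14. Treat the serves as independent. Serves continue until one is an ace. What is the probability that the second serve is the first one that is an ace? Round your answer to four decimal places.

0.1204

Geometric (trials to first success), p = 0.14.
P(Y = 2) = (1−p)^1 · p = 0.86 · 0.14 = 0.120400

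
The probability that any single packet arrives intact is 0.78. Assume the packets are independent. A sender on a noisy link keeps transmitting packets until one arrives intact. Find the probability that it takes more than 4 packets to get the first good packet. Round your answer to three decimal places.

0.002

Y = number of packets to the first success; geometric, p = 0.78.
P(Y > 4) = P(first 4 all fail) = (1−p)^4 = 0.00234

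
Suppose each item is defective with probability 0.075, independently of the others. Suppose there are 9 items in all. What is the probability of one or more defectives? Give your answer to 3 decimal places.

P(at least one) = 1 − P(none) = 1 − (1 − 0.075)^9
= 1 − 0.49576 = 0.50424

0.504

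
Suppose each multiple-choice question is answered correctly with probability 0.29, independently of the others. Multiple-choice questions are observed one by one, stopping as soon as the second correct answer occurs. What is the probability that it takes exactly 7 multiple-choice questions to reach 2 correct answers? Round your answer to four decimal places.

0.0910

Y = trial on which the second success occurs; negative binomial, r=2, p=0.29.
P(Y=7) = C(6,1) · p^2 · (1−p)^5
= 6 · 0.0841 · 0.18042 = 0.091041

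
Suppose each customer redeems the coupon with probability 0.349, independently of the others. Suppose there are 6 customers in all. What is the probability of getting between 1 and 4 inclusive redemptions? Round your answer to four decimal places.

0.9019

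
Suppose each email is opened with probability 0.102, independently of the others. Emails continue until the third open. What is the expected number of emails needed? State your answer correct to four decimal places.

29.4118

Y = total emails until the third success; negative binomial with r=3, p=0.102.
E[Y] = r / p = 3 / 0.102 = 29.411765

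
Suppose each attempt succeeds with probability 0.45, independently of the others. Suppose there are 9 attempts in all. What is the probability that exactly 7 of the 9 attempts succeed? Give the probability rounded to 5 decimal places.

X ~ Binomial(n=9, p=0.45).
P(X=7) = C(9,7) · p^7 · (1−p)^2
= 36 · 0.0037367 · 0.3025 = 0.0406926

0.04069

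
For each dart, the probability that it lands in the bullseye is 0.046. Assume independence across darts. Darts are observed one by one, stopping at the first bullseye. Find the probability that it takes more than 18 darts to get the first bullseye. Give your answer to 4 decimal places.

Y = number of darts to the first success; geometric, p = 0.046.
P(Y > 18) = P(first 18 all fail) = (1−p)^18 = 0.428421

0.4284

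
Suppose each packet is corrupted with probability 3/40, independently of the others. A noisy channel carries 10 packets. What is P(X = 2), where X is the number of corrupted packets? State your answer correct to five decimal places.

X ~ Binomial(n=10, p=0.075).
P(X=2) = C(10,2) · p^2 · (1−p)^8
= 45 · 0.005625 · 0.53596 = 0.1356653

0.13567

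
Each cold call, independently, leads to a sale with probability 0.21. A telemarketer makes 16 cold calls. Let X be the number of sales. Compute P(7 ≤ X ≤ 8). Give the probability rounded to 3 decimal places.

0.032

X ~ Binomial(16, 0.21); P(7 ≤ X ≤ 8) = Σ C(16,k) p^k (1−p)^(16−k) over k:
  k=7: C(16,7)·0.21^7·0.79^9 = 0.02469
  k=8: C(16,8)·0.21^8·0.79^8 = 0.00738
Total = 0.03208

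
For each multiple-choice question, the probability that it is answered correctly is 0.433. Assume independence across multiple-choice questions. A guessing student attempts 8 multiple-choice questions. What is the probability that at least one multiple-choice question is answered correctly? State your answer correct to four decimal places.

P(at least one) = 1 − P(none) = 1 − (1 − 0.433)^8
= 1 − 0.010682 = 0.989318

0.9893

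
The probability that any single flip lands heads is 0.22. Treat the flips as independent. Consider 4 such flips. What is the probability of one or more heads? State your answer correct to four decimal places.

0.6298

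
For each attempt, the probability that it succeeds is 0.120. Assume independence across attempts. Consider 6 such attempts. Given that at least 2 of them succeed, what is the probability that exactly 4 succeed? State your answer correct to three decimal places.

0.015

X ~ Binomial(6, 0.12). Want P(X=4 | X≥2) = P(X=4) / P(X≥2).
P(X=4) = C(6,4)·0.12^4·0.88^2 = 0.00241
P(X≥2) = 1 − 0.46440 − 0.37997 = 0.15563
Ratio = 0.00241 / 0.15563 = 0.01548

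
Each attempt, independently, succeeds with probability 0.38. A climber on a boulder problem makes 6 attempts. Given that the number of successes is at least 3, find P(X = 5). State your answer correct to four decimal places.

X ~ Binomial(6, 0.38). Want P(X=5 | X≥3) = P(X=5) / P(X≥3).
P(X=5) = C(6,5)·0.38^5·0.62^1 = 0.029475
P(X≥3) = 1 − 0.056800 − 0.208878 − 0.320055 = 0.414266
Ratio = 0.029475 / 0.414266 = 0.071151

0.0712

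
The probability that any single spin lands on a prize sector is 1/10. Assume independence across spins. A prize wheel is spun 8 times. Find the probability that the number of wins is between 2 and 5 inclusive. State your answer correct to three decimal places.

X ~ Binomial(8, 0.10); P(2 ≤ X ≤ 5) = Σ C(8,k) p^k (1−p)^(8−k) over k:
  k=2: C(8,2)·0.10^2·0.90^6 = 0.14880
  k=3: C(8,3)·0.10^3·0.90^5 = 0.03307
  k=4: C(8,4)·0.10^4·0.90^4 = 0.00459
  k=5: C(8,5)·0.10^5·0.90^3 = 0.00041
Total = 0.18687

0.187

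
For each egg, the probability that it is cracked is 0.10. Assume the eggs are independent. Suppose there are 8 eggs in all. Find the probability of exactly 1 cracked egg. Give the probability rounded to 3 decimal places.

0.383

X ~ Binomial(n=8, p=0.10).
P(X=1) = C(8,1) · p^1 · (1−p)^7
= 8 · 0.1 · 0.4783 = 0.38264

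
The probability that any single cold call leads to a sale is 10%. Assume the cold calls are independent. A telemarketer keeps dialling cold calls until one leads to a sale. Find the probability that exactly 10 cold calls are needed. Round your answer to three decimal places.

Geometric (trials to first success), p = 0.10.
P(Y = 10) = (1−p)^9 · p = 0.38742 · 0.10 = 0.03874

0.039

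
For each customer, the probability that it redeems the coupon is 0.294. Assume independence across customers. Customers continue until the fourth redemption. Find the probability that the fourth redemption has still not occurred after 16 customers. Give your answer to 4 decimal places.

Needing more than 16 customers ⇔ fewer than 4 successes in the first 16. With X ~ Binomial(16, 0.294), P(Y > 16) = P(X ≤ 3).
  k=0: C(16,0)·0.294^0·0.706^16 = 0.003810
  k=1: C(16,1)·0.294^1·0.706^15 = 0.025383
  k=2: C(16,2)·0.294^2·0.706^14 = 0.079276
  k=3: C(16,3)·0.294^3·0.706^13 = 0.154060
P(X ≤ 3) = 0.262529

0.2625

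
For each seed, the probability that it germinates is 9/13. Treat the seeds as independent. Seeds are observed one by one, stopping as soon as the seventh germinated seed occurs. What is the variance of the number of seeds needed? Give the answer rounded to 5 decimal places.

Y = total seeds until the seventh success; negative binomial with r=7, p=0.692308.
Var(Y) = r(1−p)/p² = 7·0.307692 / 0.692308² = 4.4938272

4.49383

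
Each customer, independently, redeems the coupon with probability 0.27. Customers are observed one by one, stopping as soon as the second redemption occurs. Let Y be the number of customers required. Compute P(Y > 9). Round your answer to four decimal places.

Needing more than 9 customers ⇔ fewer than 2 successes in the first 9. With X ~ Binomial(9, 0.27), P(Y > 9) = P(X ≤ 1).
  k=0: C(9,0)·0.27^0·0.73^9 = 0.058872
  k=1: C(9,1)·0.27^1·0.73^8 = 0.195970
P(X ≤ 1) = 0.254841

0.2548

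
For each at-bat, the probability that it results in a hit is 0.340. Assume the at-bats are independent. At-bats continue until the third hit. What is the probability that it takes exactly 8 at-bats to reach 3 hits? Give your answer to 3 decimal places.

0.103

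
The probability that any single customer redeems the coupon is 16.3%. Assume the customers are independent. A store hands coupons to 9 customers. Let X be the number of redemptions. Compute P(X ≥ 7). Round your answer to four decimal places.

0.0001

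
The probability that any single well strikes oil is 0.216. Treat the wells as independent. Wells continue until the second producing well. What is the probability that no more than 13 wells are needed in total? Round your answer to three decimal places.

0.806

Finishing within 13 wells ⇔ at least 2 successes in the first 13. With X ~ Binomial(13, 0.216), P(Y ≤ 13) = 1 − P(X ≤ 1).
  k=0: C(13,0)·0.216^0·0.784^13 = 0.04228
  k=1: C(13,1)·0.216^1·0.784^12 = 0.15142
1 − 0.19370 = 0.80630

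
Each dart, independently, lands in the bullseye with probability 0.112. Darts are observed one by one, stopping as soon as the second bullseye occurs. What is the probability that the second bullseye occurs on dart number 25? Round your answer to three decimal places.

0.020

Y = trial on which the second success occurs; negative binomial, r=2, p=0.112.
P(Y=25) = C(24,1) · p^2 · (1−p)^23
= 24 · 0.012544 · 0.065088 = 0.01960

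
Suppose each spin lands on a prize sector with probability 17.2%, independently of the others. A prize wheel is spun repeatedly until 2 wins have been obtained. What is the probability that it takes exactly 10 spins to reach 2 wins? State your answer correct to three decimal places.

0.059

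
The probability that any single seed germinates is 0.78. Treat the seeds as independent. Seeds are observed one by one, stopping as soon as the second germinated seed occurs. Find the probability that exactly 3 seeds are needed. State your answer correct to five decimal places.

0.26770

Y = trial on which the second success occurs; negative binomial, r=2, p=0.78.
P(Y=3) = C(2,1) · p^2 · (1−p)^1
= 2 · 0.6084 · 0.22 = 0.2676960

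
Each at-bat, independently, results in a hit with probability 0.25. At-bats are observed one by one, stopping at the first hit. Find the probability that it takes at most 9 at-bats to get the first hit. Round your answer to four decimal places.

Y = number of at-bats to the first success; geometric, p = 0.25.
P(Y ≤ 9) = 1 − (1−p)^9 = 1 − 0.075085 = 0.924915

0.9249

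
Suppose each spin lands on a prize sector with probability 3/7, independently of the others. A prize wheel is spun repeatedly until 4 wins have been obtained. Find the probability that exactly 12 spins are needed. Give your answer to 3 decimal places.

0.063

Y = trial on which the fourth success occurs; negative binomial, r=4, p=0.428571.
P(Y=12) = C(11,3) · p^4 · (1−p)^8
= 165 · 0.033736 · 0.011368 = 0.06328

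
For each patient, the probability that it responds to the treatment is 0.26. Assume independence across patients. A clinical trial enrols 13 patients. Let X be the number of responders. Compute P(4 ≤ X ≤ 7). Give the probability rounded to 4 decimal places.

0.4420

X ~ Binomial(13, 0.26); P(4 ≤ X ≤ 7) = Σ C(13,k) p^k (1−p)^(13−k) over k:
  k=4: C(13,4)·0.26^4·0.74^9 = 0.217413
  k=5: C(13,5)·0.26^5·0.74^8 = 0.137499
  k=6: C(13,6)·0.26^6·0.74^7 = 0.064414
  k=7: C(13,7)·0.26^7·0.74^6 = 0.022632
Total = 0.441957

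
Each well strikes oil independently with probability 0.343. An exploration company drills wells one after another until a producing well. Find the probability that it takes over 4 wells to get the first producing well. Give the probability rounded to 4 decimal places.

Y = number of wells to the first success; geometric, p = 0.343.
P(Y > 4) = P(first 4 all fail) = (1−p)^4 = 0.186321

0.1863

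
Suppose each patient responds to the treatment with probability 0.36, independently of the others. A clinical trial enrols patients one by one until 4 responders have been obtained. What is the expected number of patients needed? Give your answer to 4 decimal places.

Y = total patients until the fourth success; negative binomial with r=4, p=0.36.
E[Y] = r / p = 4 / 0.36 = 11.111111

11.1111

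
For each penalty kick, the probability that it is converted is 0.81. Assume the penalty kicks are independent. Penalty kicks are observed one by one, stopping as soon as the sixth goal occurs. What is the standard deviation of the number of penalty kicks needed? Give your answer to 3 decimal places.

1.318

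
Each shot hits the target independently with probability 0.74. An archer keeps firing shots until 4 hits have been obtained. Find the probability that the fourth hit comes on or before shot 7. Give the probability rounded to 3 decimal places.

0.920

Finishing within 7 shots ⇔ at least 4 successes in the first 7. With X ~ Binomial(7, 0.74), P(Y ≤ 7) = 1 − P(X ≤ 3).
  k=0: C(7,0)·0.74^0·0.26^7 = 0.00008
  k=1: C(7,1)·0.74^1·0.26^6 = 0.00160
  k=2: C(7,2)·0.74^2·0.26^5 = 0.01366
  k=3: C(7,3)·0.74^3·0.26^4 = 0.06481
1 − 0.08016 = 0.91984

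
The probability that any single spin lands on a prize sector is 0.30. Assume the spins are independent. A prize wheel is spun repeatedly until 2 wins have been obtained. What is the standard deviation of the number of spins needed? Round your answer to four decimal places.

Y = total spins until the second success; negative binomial with r=2, p=0.30.
SD(Y) = √[r(1−p)/p²] = √(15.555556) = 3.944053

3.9441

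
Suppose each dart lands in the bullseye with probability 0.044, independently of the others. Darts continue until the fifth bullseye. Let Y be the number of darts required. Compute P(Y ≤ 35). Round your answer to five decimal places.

0.01780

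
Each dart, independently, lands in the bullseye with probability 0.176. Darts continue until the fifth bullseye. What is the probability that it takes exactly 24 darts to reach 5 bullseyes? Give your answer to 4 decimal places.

Y = trial on which the fifth success occurs; negative binomial, r=5, p=0.176.
P(Y=24) = C(23,4) · p^5 · (1−p)^19
= 8855 · 0.00016887 · 0.025271 = 0.037789

0.0378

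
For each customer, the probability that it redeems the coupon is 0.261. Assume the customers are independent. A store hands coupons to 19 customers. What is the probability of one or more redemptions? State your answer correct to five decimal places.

0.99681

P(at least one) = 1 − P(none) = 1 − (1 − 0.261)^19
= 1 − 0.0031933 = 0.9968067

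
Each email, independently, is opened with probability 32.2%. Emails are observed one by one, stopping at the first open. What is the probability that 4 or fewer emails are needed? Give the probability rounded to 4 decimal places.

Y = number of emails to the first success; geometric, p = 0.322.
P(Y ≤ 4) = 1 − (1−p)^4 = 1 − 0.211309 = 0.788691

0.7887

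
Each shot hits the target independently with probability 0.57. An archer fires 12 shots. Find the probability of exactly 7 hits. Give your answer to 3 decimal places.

0.228

X ~ Binomial(n=12, p=0.57).
P(X=7) = C(12,7) · p^7 · (1−p)^5
= 792 · 0.019549 · 0.014701 = 0.22761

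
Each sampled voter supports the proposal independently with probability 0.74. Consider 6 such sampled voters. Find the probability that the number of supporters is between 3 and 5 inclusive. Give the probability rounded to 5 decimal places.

0.79267

X ~ Binomial(6, 0.74); P(3 ≤ X ≤ 5) = Σ C(6,k) p^k (1−p)^(6−k) over k:
  k=3: C(6,3)·0.74^3·0.26^3 = 0.1424443
  k=4: C(6,4)·0.74^4·0.26^2 = 0.3040639
  k=5: C(6,5)·0.74^5·0.26^1 = 0.3461650
Total = 0.7926733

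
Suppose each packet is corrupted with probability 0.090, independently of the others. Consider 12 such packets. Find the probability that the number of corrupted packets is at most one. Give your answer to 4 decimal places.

0.7052

X ~ Binomial(12, 0.09); P(X ≤ 1) = Σ C(12,k) p^k (1−p)^(12−k) over k:
  k=0: C(12,0)·0.09^0·0.91^12 = 0.322475
  k=1: C(12,1)·0.09^1·0.91^11 = 0.382718
Total = 0.705194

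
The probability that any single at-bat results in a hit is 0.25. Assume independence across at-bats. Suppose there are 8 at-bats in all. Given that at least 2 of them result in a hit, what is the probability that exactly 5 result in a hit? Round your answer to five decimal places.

0.03645

X ~ Binomial(8, 0.25). Want P(X=5 | X≥2) = P(X=5) / P(X≥2).
P(X=5) = C(8,5)·0.25^5·0.75^3 = 0.0230713
P(X≥2) = 1 − 0.1001129 − 0.2669678 = 0.6329193
Ratio = 0.0230713 / 0.6329193 = 0.0364522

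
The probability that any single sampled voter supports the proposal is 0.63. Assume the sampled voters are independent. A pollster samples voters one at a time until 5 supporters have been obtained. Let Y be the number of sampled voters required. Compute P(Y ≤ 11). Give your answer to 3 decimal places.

Finishing within 11 sampled voters ⇔ at least 5 successes in the first 11. With X ~ Binomial(11, 0.63), P(Y ≤ 11) = 1 − P(X ≤ 4).
  k=0: C(11,0)·0.63^0·0.37^11 = 0.00002
  k=1: C(11,1)·0.63^1·0.37^10 = 0.00033
  k=2: C(11,2)·0.63^2·0.37^9 = 0.00284
  k=3: C(11,3)·0.63^3·0.37^8 = 0.01449
  k=4: C(11,4)·0.63^4·0.37^7 = 0.04935
1 − 0.06703 = 0.93297

0.933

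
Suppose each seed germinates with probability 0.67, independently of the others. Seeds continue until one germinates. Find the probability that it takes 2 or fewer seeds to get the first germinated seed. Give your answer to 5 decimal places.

Y = number of seeds to the first success; geometric, p = 0.67.
P(Y ≤ 2) = 1 − (1−p)^2 = 1 − 0.1089000 = 0.8911000

0.89110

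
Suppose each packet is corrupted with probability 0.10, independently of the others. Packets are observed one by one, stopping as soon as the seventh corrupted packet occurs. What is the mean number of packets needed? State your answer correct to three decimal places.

70.000

Y = total packets until the seventh success; negative binomial with r=7, p=0.10.
E[Y] = r / p = 7 / 0.10 = 70.00000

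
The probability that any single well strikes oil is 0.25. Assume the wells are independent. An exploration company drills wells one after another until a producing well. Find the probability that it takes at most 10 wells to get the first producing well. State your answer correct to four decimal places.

Y = number of wells to the first success; geometric, p = 0.25.
P(Y ≤ 10) = 1 − (1−p)^10 = 1 − 0.056314 = 0.943686

0.9437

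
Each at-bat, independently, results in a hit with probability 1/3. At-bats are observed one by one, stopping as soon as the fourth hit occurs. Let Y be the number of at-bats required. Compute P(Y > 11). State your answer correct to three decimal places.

0.473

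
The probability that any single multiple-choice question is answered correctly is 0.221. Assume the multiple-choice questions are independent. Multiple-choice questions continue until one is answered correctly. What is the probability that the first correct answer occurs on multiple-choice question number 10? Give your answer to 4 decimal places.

Geometric (trials to first success), p = 0.221.
P(Y = 10) = (1−p)^9 · p = 0.10564 · 0.221 = 0.023347

0.0233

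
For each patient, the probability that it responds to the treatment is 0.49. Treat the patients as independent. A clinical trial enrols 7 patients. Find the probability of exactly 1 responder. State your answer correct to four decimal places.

0.0604

X ~ Binomial(n=7, p=0.49).
P(X=1) = C(7,1) · p^1 · (1−p)^6
= 7 · 0.49 · 0.017596 = 0.060355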